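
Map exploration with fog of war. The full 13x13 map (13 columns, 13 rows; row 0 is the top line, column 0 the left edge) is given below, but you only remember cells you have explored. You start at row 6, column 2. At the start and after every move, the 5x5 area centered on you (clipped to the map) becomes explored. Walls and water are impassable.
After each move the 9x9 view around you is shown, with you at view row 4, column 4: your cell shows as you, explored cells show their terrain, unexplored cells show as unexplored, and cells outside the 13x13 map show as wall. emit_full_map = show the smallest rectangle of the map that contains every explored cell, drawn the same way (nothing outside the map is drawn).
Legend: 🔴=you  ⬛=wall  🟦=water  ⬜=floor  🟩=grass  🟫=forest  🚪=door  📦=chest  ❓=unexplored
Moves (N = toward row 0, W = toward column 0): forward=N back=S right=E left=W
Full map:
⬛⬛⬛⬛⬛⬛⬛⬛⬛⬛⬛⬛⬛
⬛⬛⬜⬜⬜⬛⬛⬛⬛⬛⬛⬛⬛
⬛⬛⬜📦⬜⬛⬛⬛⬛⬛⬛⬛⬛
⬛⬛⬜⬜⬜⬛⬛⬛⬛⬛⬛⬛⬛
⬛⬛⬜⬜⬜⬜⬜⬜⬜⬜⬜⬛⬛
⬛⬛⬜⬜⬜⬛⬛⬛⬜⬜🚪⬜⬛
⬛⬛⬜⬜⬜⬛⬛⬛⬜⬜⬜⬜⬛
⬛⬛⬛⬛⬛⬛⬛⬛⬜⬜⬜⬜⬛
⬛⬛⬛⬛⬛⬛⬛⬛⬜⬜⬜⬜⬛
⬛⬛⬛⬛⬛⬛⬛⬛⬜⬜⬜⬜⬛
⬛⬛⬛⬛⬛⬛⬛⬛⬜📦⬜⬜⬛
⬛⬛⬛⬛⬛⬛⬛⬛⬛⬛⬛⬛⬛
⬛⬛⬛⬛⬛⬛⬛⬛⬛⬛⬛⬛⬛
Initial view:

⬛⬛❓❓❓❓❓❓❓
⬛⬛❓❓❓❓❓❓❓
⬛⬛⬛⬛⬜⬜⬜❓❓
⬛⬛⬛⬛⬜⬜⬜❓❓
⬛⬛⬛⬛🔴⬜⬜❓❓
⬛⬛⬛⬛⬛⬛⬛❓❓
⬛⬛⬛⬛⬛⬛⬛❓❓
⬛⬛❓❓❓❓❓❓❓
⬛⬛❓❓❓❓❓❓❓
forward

⬛⬛❓❓❓❓❓❓❓
⬛⬛❓❓❓❓❓❓❓
⬛⬛⬛⬛⬜⬜⬜❓❓
⬛⬛⬛⬛⬜⬜⬜❓❓
⬛⬛⬛⬛🔴⬜⬜❓❓
⬛⬛⬛⬛⬜⬜⬜❓❓
⬛⬛⬛⬛⬛⬛⬛❓❓
⬛⬛⬛⬛⬛⬛⬛❓❓
⬛⬛❓❓❓❓❓❓❓

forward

⬛⬛❓❓❓❓❓❓❓
⬛⬛❓❓❓❓❓❓❓
⬛⬛⬛⬛⬜📦⬜❓❓
⬛⬛⬛⬛⬜⬜⬜❓❓
⬛⬛⬛⬛🔴⬜⬜❓❓
⬛⬛⬛⬛⬜⬜⬜❓❓
⬛⬛⬛⬛⬜⬜⬜❓❓
⬛⬛⬛⬛⬛⬛⬛❓❓
⬛⬛⬛⬛⬛⬛⬛❓❓

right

⬛❓❓❓❓❓❓❓❓
⬛❓❓❓❓❓❓❓❓
⬛⬛⬛⬜📦⬜⬛❓❓
⬛⬛⬛⬜⬜⬜⬛❓❓
⬛⬛⬛⬜🔴⬜⬜❓❓
⬛⬛⬛⬜⬜⬜⬛❓❓
⬛⬛⬛⬜⬜⬜⬛❓❓
⬛⬛⬛⬛⬛⬛❓❓❓
⬛⬛⬛⬛⬛⬛❓❓❓

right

❓❓❓❓❓❓❓❓❓
❓❓❓❓❓❓❓❓❓
⬛⬛⬜📦⬜⬛⬛❓❓
⬛⬛⬜⬜⬜⬛⬛❓❓
⬛⬛⬜⬜🔴⬜⬜❓❓
⬛⬛⬜⬜⬜⬛⬛❓❓
⬛⬛⬜⬜⬜⬛⬛❓❓
⬛⬛⬛⬛⬛❓❓❓❓
⬛⬛⬛⬛⬛❓❓❓❓

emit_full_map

⬛⬛⬜📦⬜⬛⬛
⬛⬛⬜⬜⬜⬛⬛
⬛⬛⬜⬜🔴⬜⬜
⬛⬛⬜⬜⬜⬛⬛
⬛⬛⬜⬜⬜⬛⬛
⬛⬛⬛⬛⬛❓❓
⬛⬛⬛⬛⬛❓❓

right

❓❓❓❓❓❓❓❓❓
❓❓❓❓❓❓❓❓❓
⬛⬜📦⬜⬛⬛⬛❓❓
⬛⬜⬜⬜⬛⬛⬛❓❓
⬛⬜⬜⬜🔴⬜⬜❓❓
⬛⬜⬜⬜⬛⬛⬛❓❓
⬛⬜⬜⬜⬛⬛⬛❓❓
⬛⬛⬛⬛❓❓❓❓❓
⬛⬛⬛⬛❓❓❓❓❓

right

❓❓❓❓❓❓❓❓❓
❓❓❓❓❓❓❓❓❓
⬜📦⬜⬛⬛⬛⬛❓❓
⬜⬜⬜⬛⬛⬛⬛❓❓
⬜⬜⬜⬜🔴⬜⬜❓❓
⬜⬜⬜⬛⬛⬛⬜❓❓
⬜⬜⬜⬛⬛⬛⬜❓❓
⬛⬛⬛❓❓❓❓❓❓
⬛⬛⬛❓❓❓❓❓❓

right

❓❓❓❓❓❓❓❓❓
❓❓❓❓❓❓❓❓❓
📦⬜⬛⬛⬛⬛⬛❓❓
⬜⬜⬛⬛⬛⬛⬛❓❓
⬜⬜⬜⬜🔴⬜⬜❓❓
⬜⬜⬛⬛⬛⬜⬜❓❓
⬜⬜⬛⬛⬛⬜⬜❓❓
⬛⬛❓❓❓❓❓❓❓
⬛⬛❓❓❓❓❓❓❓

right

❓❓❓❓❓❓❓❓❓
❓❓❓❓❓❓❓❓❓
⬜⬛⬛⬛⬛⬛⬛❓❓
⬜⬛⬛⬛⬛⬛⬛❓❓
⬜⬜⬜⬜🔴⬜⬜❓❓
⬜⬛⬛⬛⬜⬜🚪❓❓
⬜⬛⬛⬛⬜⬜⬜❓❓
⬛❓❓❓❓❓❓❓❓
⬛❓❓❓❓❓❓❓❓

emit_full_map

⬛⬛⬜📦⬜⬛⬛⬛⬛⬛⬛
⬛⬛⬜⬜⬜⬛⬛⬛⬛⬛⬛
⬛⬛⬜⬜⬜⬜⬜⬜🔴⬜⬜
⬛⬛⬜⬜⬜⬛⬛⬛⬜⬜🚪
⬛⬛⬜⬜⬜⬛⬛⬛⬜⬜⬜
⬛⬛⬛⬛⬛❓❓❓❓❓❓
⬛⬛⬛⬛⬛❓❓❓❓❓❓


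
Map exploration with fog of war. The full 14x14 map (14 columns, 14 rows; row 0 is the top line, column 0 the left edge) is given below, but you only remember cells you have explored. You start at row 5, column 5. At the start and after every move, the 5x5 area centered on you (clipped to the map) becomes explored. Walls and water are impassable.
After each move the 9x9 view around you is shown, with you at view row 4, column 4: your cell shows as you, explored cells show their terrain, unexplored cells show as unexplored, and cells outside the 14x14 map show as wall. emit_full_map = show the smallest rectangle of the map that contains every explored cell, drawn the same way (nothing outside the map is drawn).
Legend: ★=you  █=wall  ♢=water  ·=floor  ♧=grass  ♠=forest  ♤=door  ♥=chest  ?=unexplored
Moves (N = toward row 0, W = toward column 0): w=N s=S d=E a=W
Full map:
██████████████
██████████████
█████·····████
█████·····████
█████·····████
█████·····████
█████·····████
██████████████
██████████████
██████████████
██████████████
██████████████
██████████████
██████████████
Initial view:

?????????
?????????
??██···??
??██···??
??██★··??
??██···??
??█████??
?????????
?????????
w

?????????
?????????
??██···??
??██···??
??██★··??
??██···??
??██···??
??█████??
?????????

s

?????????
??██···??
??██···??
??██···??
??██★··??
??██···??
??█████??
?????????
?????????

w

?????????
?????????
??██···??
??██···??
??██★··??
??██···??
??██···??
??█████??
?????????

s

?????????
??██···??
??██···??
??██···??
??██★··??
??██···??
??█████??
?????????
?????????

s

??██···??
??██···??
??██···??
??██···??
??██★··??
??█████??
??█████??
?????????
?????????

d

?██···???
?██···???
?██····??
?██····??
?██·★··??
?██████??
?██████??
?????????
?????????

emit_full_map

██···?
██···?
██····
██····
██·★··
██████
██████

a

??██···??
??██···??
??██····?
??██····?
??██★···?
??██████?
??██████?
?????????
?????????

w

?????????
??██···??
??██···??
??██····?
??██★···?
??██····?
??██████?
??██████?
?????????

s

??██···??
??██···??
??██····?
??██····?
??██★···?
??██████?
??██████?
?????????
?????????

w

?????????
??██···??
??██···??
??██····?
??██★···?
??██····?
??██████?
??██████?
?????????

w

?????????
?????????
??██···??
??██···??
??██★···?
??██····?
??██····?
??██████?
??██████?

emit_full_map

██···?
██···?
██★···
██····
██····
██████
██████


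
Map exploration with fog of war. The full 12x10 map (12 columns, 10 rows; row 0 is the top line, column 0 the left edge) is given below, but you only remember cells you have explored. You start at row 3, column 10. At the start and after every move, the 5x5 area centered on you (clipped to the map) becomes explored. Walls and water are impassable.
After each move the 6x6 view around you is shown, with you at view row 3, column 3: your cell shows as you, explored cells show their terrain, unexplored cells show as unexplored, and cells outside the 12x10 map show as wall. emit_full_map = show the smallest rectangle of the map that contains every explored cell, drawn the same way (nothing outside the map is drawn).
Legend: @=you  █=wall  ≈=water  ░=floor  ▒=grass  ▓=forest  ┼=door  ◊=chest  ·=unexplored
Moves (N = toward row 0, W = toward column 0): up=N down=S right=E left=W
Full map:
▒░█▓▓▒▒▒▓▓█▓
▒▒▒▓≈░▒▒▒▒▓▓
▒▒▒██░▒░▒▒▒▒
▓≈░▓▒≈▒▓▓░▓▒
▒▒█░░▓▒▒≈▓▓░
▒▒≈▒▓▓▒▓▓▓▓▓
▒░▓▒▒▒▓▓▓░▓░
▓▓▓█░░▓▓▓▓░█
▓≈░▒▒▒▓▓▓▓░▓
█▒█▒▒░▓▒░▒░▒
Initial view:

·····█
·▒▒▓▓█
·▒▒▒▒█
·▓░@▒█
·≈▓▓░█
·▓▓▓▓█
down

·▒▒▓▓█
·▒▒▒▒█
·▓░▓▒█
·≈▓@░█
·▓▓▓▓█
·▓░▓░█

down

·▒▒▒▒█
·▓░▓▒█
·≈▓▓░█
·▓▓@▓█
·▓░▓░█
·▓▓░██

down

·▓░▓▒█
·≈▓▓░█
·▓▓▓▓█
·▓░@░█
·▓▓░██
·▓▓░▓█

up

·▒▒▒▒█
·▓░▓▒█
·≈▓▓░█
·▓▓@▓█
·▓░▓░█
·▓▓░██

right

▒▒▒▒██
▓░▓▒██
≈▓▓░██
▓▓▓@██
▓░▓░██
▓▓░███

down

▓░▓▒██
≈▓▓░██
▓▓▓▓██
▓░▓@██
▓▓░███
▓▓░▓██

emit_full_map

▒▒▓▓
▒▒▒▒
▓░▓▒
≈▓▓░
▓▓▓▓
▓░▓@
▓▓░█
▓▓░▓

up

▒▒▒▒██
▓░▓▒██
≈▓▓░██
▓▓▓@██
▓░▓░██
▓▓░███

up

▒▒▓▓██
▒▒▒▒██
▓░▓▒██
≈▓▓@██
▓▓▓▓██
▓░▓░██


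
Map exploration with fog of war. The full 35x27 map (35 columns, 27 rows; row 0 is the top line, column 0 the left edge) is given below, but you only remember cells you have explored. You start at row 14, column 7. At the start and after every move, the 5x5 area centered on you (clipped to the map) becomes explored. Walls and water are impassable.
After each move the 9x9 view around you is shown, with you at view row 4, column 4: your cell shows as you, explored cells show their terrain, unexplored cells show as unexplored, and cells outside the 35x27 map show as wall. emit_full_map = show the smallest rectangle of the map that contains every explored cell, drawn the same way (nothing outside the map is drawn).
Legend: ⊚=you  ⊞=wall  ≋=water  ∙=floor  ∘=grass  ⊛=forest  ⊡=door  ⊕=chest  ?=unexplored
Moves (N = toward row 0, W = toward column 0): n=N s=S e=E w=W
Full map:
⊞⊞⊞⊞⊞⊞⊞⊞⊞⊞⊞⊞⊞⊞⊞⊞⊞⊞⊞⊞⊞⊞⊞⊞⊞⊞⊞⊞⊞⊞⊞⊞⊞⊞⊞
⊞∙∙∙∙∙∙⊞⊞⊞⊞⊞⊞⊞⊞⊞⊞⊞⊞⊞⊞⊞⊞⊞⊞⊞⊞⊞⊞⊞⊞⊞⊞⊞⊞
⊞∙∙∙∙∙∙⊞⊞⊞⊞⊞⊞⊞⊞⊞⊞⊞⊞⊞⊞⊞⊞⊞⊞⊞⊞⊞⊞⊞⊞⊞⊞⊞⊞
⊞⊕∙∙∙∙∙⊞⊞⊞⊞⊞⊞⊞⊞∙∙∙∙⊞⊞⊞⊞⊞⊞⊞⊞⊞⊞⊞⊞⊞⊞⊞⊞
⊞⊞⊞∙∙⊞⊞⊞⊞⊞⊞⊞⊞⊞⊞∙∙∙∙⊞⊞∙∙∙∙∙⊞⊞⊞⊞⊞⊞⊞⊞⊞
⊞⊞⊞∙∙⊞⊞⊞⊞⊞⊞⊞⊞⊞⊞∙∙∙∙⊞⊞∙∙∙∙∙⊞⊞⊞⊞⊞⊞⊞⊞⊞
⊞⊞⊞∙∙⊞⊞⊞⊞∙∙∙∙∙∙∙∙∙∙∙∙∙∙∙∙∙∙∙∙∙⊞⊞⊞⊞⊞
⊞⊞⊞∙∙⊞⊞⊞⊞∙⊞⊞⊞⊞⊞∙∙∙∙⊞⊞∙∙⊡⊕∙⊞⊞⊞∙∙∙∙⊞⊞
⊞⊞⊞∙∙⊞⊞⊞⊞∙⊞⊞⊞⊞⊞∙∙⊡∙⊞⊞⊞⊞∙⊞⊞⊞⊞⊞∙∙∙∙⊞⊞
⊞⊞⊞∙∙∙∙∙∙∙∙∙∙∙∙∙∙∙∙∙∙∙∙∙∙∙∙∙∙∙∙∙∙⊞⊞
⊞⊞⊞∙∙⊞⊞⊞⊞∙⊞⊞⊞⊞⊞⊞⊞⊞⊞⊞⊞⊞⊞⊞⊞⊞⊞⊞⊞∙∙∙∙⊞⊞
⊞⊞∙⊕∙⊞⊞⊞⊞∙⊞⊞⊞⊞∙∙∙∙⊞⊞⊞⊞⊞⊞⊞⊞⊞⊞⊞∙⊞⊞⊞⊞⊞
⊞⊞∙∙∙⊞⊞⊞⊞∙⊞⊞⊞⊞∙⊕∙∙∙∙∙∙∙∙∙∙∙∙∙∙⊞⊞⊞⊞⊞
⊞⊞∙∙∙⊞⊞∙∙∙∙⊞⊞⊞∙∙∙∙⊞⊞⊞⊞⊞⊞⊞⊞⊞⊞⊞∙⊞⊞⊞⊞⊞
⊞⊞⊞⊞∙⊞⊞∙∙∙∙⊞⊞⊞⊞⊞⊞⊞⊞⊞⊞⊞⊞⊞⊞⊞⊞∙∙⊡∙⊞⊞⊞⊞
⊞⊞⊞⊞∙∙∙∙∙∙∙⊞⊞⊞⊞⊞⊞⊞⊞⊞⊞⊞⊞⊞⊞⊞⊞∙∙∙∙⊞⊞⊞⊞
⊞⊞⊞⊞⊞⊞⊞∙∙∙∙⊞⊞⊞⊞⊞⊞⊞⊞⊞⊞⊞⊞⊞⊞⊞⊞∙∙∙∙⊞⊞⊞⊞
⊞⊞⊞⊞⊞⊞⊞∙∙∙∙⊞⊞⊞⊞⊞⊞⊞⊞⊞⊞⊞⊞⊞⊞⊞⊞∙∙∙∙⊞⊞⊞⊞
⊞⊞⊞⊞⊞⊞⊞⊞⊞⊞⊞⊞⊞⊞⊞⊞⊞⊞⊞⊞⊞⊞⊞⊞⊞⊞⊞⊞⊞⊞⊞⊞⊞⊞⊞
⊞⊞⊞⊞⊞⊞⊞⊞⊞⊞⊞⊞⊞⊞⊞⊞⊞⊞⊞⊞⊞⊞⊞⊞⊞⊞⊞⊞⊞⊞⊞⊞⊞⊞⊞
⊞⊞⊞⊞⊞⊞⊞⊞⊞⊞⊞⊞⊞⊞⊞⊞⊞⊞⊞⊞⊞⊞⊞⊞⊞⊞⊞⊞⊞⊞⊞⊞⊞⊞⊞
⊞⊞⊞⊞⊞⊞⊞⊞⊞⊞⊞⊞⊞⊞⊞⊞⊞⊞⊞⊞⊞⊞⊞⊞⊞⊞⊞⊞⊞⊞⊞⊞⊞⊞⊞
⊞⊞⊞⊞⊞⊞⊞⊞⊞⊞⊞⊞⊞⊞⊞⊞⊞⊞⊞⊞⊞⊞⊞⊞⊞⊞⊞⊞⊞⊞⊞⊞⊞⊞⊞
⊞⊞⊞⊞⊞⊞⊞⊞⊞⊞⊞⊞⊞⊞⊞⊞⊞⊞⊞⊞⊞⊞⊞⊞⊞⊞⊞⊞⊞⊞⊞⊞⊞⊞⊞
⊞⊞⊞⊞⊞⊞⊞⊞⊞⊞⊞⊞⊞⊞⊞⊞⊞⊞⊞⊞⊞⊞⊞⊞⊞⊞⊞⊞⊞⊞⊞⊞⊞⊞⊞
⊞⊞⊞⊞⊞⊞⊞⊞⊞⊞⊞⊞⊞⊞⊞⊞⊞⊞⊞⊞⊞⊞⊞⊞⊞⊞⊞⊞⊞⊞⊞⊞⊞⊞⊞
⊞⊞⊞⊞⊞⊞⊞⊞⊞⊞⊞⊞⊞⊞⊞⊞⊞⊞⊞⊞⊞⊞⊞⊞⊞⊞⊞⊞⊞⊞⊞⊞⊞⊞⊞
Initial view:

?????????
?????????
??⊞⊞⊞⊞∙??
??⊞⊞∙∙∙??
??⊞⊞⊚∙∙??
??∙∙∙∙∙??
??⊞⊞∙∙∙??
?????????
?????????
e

?????????
?????????
?⊞⊞⊞⊞∙⊞??
?⊞⊞∙∙∙∙??
?⊞⊞∙⊚∙∙??
?∙∙∙∙∙∙??
?⊞⊞∙∙∙∙??
?????????
?????????

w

?????????
?????????
??⊞⊞⊞⊞∙⊞?
??⊞⊞∙∙∙∙?
??⊞⊞⊚∙∙∙?
??∙∙∙∙∙∙?
??⊞⊞∙∙∙∙?
?????????
?????????

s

?????????
??⊞⊞⊞⊞∙⊞?
??⊞⊞∙∙∙∙?
??⊞⊞∙∙∙∙?
??∙∙⊚∙∙∙?
??⊞⊞∙∙∙∙?
??⊞⊞∙∙∙??
?????????
?????????

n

?????????
?????????
??⊞⊞⊞⊞∙⊞?
??⊞⊞∙∙∙∙?
??⊞⊞⊚∙∙∙?
??∙∙∙∙∙∙?
??⊞⊞∙∙∙∙?
??⊞⊞∙∙∙??
?????????

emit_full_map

⊞⊞⊞⊞∙⊞
⊞⊞∙∙∙∙
⊞⊞⊚∙∙∙
∙∙∙∙∙∙
⊞⊞∙∙∙∙
⊞⊞∙∙∙?

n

?????????
?????????
??⊞⊞⊞⊞∙??
??⊞⊞⊞⊞∙⊞?
??⊞⊞⊚∙∙∙?
??⊞⊞∙∙∙∙?
??∙∙∙∙∙∙?
??⊞⊞∙∙∙∙?
??⊞⊞∙∙∙??

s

?????????
??⊞⊞⊞⊞∙??
??⊞⊞⊞⊞∙⊞?
??⊞⊞∙∙∙∙?
??⊞⊞⊚∙∙∙?
??∙∙∙∙∙∙?
??⊞⊞∙∙∙∙?
??⊞⊞∙∙∙??
?????????

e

?????????
?⊞⊞⊞⊞∙???
?⊞⊞⊞⊞∙⊞??
?⊞⊞∙∙∙∙??
?⊞⊞∙⊚∙∙??
?∙∙∙∙∙∙??
?⊞⊞∙∙∙∙??
?⊞⊞∙∙∙???
?????????

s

?⊞⊞⊞⊞∙???
?⊞⊞⊞⊞∙⊞??
?⊞⊞∙∙∙∙??
?⊞⊞∙∙∙∙??
?∙∙∙⊚∙∙??
?⊞⊞∙∙∙∙??
?⊞⊞∙∙∙∙??
?????????
?????????

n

?????????
?⊞⊞⊞⊞∙???
?⊞⊞⊞⊞∙⊞??
?⊞⊞∙∙∙∙??
?⊞⊞∙⊚∙∙??
?∙∙∙∙∙∙??
?⊞⊞∙∙∙∙??
?⊞⊞∙∙∙∙??
?????????

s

?⊞⊞⊞⊞∙???
?⊞⊞⊞⊞∙⊞??
?⊞⊞∙∙∙∙??
?⊞⊞∙∙∙∙??
?∙∙∙⊚∙∙??
?⊞⊞∙∙∙∙??
?⊞⊞∙∙∙∙??
?????????
?????????

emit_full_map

⊞⊞⊞⊞∙?
⊞⊞⊞⊞∙⊞
⊞⊞∙∙∙∙
⊞⊞∙∙∙∙
∙∙∙⊚∙∙
⊞⊞∙∙∙∙
⊞⊞∙∙∙∙

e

⊞⊞⊞⊞∙????
⊞⊞⊞⊞∙⊞???
⊞⊞∙∙∙∙⊞??
⊞⊞∙∙∙∙⊞??
∙∙∙∙⊚∙⊞??
⊞⊞∙∙∙∙⊞??
⊞⊞∙∙∙∙⊞??
?????????
?????????

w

?⊞⊞⊞⊞∙???
?⊞⊞⊞⊞∙⊞??
?⊞⊞∙∙∙∙⊞?
?⊞⊞∙∙∙∙⊞?
?∙∙∙⊚∙∙⊞?
?⊞⊞∙∙∙∙⊞?
?⊞⊞∙∙∙∙⊞?
?????????
?????????

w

??⊞⊞⊞⊞∙??
??⊞⊞⊞⊞∙⊞?
??⊞⊞∙∙∙∙⊞
??⊞⊞∙∙∙∙⊞
??∙∙⊚∙∙∙⊞
??⊞⊞∙∙∙∙⊞
??⊞⊞∙∙∙∙⊞
?????????
?????????

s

??⊞⊞⊞⊞∙⊞?
??⊞⊞∙∙∙∙⊞
??⊞⊞∙∙∙∙⊞
??∙∙∙∙∙∙⊞
??⊞⊞⊚∙∙∙⊞
??⊞⊞∙∙∙∙⊞
??⊞⊞⊞⊞⊞??
?????????
?????????

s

??⊞⊞∙∙∙∙⊞
??⊞⊞∙∙∙∙⊞
??∙∙∙∙∙∙⊞
??⊞⊞∙∙∙∙⊞
??⊞⊞⊚∙∙∙⊞
??⊞⊞⊞⊞⊞??
??⊞⊞⊞⊞⊞??
?????????
?????????

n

??⊞⊞⊞⊞∙⊞?
??⊞⊞∙∙∙∙⊞
??⊞⊞∙∙∙∙⊞
??∙∙∙∙∙∙⊞
??⊞⊞⊚∙∙∙⊞
??⊞⊞∙∙∙∙⊞
??⊞⊞⊞⊞⊞??
??⊞⊞⊞⊞⊞??
?????????

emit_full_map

⊞⊞⊞⊞∙??
⊞⊞⊞⊞∙⊞?
⊞⊞∙∙∙∙⊞
⊞⊞∙∙∙∙⊞
∙∙∙∙∙∙⊞
⊞⊞⊚∙∙∙⊞
⊞⊞∙∙∙∙⊞
⊞⊞⊞⊞⊞??
⊞⊞⊞⊞⊞??

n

??⊞⊞⊞⊞∙??
??⊞⊞⊞⊞∙⊞?
??⊞⊞∙∙∙∙⊞
??⊞⊞∙∙∙∙⊞
??∙∙⊚∙∙∙⊞
??⊞⊞∙∙∙∙⊞
??⊞⊞∙∙∙∙⊞
??⊞⊞⊞⊞⊞??
??⊞⊞⊞⊞⊞??

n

?????????
??⊞⊞⊞⊞∙??
??⊞⊞⊞⊞∙⊞?
??⊞⊞∙∙∙∙⊞
??⊞⊞⊚∙∙∙⊞
??∙∙∙∙∙∙⊞
??⊞⊞∙∙∙∙⊞
??⊞⊞∙∙∙∙⊞
??⊞⊞⊞⊞⊞??

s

??⊞⊞⊞⊞∙??
??⊞⊞⊞⊞∙⊞?
??⊞⊞∙∙∙∙⊞
??⊞⊞∙∙∙∙⊞
??∙∙⊚∙∙∙⊞
??⊞⊞∙∙∙∙⊞
??⊞⊞∙∙∙∙⊞
??⊞⊞⊞⊞⊞??
??⊞⊞⊞⊞⊞??

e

?⊞⊞⊞⊞∙???
?⊞⊞⊞⊞∙⊞??
?⊞⊞∙∙∙∙⊞?
?⊞⊞∙∙∙∙⊞?
?∙∙∙⊚∙∙⊞?
?⊞⊞∙∙∙∙⊞?
?⊞⊞∙∙∙∙⊞?
?⊞⊞⊞⊞⊞???
?⊞⊞⊞⊞⊞???

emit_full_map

⊞⊞⊞⊞∙??
⊞⊞⊞⊞∙⊞?
⊞⊞∙∙∙∙⊞
⊞⊞∙∙∙∙⊞
∙∙∙⊚∙∙⊞
⊞⊞∙∙∙∙⊞
⊞⊞∙∙∙∙⊞
⊞⊞⊞⊞⊞??
⊞⊞⊞⊞⊞??


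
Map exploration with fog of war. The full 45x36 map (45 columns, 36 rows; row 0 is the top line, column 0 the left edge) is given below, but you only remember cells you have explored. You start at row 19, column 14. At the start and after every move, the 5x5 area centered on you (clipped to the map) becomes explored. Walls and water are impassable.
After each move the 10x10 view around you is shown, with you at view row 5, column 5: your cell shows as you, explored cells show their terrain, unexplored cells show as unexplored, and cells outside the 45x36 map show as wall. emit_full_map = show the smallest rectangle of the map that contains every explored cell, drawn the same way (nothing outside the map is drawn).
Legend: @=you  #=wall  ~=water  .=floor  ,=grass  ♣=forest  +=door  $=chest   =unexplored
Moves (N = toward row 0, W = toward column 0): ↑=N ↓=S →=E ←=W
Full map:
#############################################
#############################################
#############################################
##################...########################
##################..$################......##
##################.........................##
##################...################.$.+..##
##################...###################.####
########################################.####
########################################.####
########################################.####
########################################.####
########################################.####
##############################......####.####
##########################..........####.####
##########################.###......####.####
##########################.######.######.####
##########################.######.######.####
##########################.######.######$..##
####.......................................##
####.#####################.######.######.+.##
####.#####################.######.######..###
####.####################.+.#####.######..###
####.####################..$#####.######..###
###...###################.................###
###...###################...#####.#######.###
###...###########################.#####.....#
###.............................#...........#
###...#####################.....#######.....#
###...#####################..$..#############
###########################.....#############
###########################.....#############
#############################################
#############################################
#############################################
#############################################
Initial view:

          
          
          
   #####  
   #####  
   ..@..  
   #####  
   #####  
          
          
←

          
          
          
   ###### 
   ###### 
   ..@... 
   ###### 
   ###### 
          
          

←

          
          
          
   #######
   #######
   ..@....
   #######
   #######
          
          

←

          
          
          
   #######
   #######
   ..@....
   #######
   #######
          
          

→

          
          
          
  ########
  ########
  ...@....
  ########
  ########
          
          

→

          
          
          
 ######## 
 ######## 
 ....@... 
 ######## 
 ######## 
          
          

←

          
          
          
  ########
  ########
  ...@....
  ########
  ########
          
          


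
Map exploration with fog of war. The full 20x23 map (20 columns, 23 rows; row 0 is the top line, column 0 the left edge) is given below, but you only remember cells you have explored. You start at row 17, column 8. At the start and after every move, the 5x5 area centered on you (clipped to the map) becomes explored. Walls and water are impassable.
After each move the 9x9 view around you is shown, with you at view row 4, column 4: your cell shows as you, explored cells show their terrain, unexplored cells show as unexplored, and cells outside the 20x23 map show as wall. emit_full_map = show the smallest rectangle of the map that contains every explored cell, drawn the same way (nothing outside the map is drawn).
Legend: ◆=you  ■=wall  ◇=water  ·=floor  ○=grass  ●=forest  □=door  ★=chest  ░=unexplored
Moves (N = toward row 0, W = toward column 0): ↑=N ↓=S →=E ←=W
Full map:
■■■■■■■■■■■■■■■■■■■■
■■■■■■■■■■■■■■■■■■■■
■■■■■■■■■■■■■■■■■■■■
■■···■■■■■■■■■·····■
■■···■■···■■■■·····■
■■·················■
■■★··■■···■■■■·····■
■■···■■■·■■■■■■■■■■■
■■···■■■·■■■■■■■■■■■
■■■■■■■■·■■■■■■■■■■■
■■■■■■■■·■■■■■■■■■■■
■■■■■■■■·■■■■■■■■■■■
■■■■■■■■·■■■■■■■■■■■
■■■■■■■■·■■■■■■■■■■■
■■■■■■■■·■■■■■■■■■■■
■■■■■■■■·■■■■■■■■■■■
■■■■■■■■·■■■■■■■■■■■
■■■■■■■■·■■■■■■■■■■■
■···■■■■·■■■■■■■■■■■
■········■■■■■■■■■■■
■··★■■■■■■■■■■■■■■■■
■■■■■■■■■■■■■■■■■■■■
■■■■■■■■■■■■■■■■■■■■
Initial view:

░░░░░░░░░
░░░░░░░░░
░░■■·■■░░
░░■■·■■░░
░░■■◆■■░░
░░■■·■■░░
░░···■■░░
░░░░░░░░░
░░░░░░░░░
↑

░░░░░░░░░
░░░░░░░░░
░░■■·■■░░
░░■■·■■░░
░░■■◆■■░░
░░■■·■■░░
░░■■·■■░░
░░···■■░░
░░░░░░░░░

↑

░░░░░░░░░
░░░░░░░░░
░░■■·■■░░
░░■■·■■░░
░░■■◆■■░░
░░■■·■■░░
░░■■·■■░░
░░■■·■■░░
░░···■■░░

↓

░░░░░░░░░
░░■■·■■░░
░░■■·■■░░
░░■■·■■░░
░░■■◆■■░░
░░■■·■■░░
░░■■·■■░░
░░···■■░░
░░░░░░░░░

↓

░░■■·■■░░
░░■■·■■░░
░░■■·■■░░
░░■■·■■░░
░░■■◆■■░░
░░■■·■■░░
░░···■■░░
░░░░░░░░░
░░░░░░░░░

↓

░░■■·■■░░
░░■■·■■░░
░░■■·■■░░
░░■■·■■░░
░░■■◆■■░░
░░···■■░░
░░■■■■■░░
░░░░░░░░░
░░░░░░░░░

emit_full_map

■■·■■
■■·■■
■■·■■
■■·■■
■■·■■
■■◆■■
···■■
■■■■■

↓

░░■■·■■░░
░░■■·■■░░
░░■■·■■░░
░░■■·■■░░
░░··◆■■░░
░░■■■■■░░
░░■■■■■░░
░░░░░░░░░
■■■■■■■■■

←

░░░■■·■■░
░░░■■·■■░
░░■■■·■■░
░░■■■·■■░
░░··◆·■■░
░░■■■■■■░
░░■■■■■■░
░░░░░░░░░
■■■■■■■■■

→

░░■■·■■░░
░░■■·■■░░
░■■■·■■░░
░■■■·■■░░
░···◆■■░░
░■■■■■■░░
░■■■■■■░░
░░░░░░░░░
■■■■■■■■■

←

░░░■■·■■░
░░░■■·■■░
░░■■■·■■░
░░■■■·■■░
░░··◆·■■░
░░■■■■■■░
░░■■■■■■░
░░░░░░░░░
■■■■■■■■■

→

░░■■·■■░░
░░■■·■■░░
░■■■·■■░░
░■■■·■■░░
░···◆■■░░
░■■■■■■░░
░■■■■■■░░
░░░░░░░░░
■■■■■■■■■


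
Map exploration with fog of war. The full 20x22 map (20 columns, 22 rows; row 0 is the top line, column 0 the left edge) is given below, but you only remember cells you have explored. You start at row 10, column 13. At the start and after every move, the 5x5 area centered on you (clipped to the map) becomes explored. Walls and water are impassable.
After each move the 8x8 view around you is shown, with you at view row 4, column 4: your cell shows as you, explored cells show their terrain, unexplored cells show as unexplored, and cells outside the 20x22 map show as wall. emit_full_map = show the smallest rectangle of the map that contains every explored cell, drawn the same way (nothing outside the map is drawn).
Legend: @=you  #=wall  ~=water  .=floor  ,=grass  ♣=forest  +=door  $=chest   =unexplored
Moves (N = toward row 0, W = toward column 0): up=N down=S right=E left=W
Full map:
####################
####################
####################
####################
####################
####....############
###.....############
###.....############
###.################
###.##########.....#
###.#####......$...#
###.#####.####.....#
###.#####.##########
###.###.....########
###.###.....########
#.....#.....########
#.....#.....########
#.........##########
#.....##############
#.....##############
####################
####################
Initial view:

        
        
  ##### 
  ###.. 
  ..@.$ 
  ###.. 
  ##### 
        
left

        
        
  ######
  ####..
  ..@..$
  ####..
  ######
        

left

        
        
  ######
  #####.
  ..@...
  .####.
  .#####
        

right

        
        
 #######
 #####..
 ...@..$
 .####..
 .######
        

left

        
        
  ######
  #####.
  ..@...
  .####.
  .#####
        

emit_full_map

#######
#####..
..@...$
.####..
.######

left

        
        
  ######
  ######
  #.@...
  #.####
  #.####
        

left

        
        
  ######
  ######
  ##@...
  ##.###
  ##.###
        

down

        
  ######
  ######
  ##....
  ##@###
  ##.###
  ..... 
        

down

  ######
  ######
  ##....
  ##.###
  ##@###
  ..... 
  ..... 
        

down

  ######
  ##....
  ##.###
  ##.###
  ..@.. 
  ..... 
  ..... 
        

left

   #####
   ##...
  ###.##
  ###.##
  #.@...
  #.....
  #.....
        

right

  ######
  ##....
 ###.###
 ###.###
 #..@.. 
 #..... 
 #..... 
        

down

  ##....
 ###.###
 ###.###
 #..... 
 #..@.. 
 #..... 
  ..... 
        

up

  ######
  ##....
 ###.###
 ###.###
 #..@.. 
 #..... 
 #..... 
  ..... 

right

 #######
 ##.....
###.####
###.####
#...@.# 
#.....# 
#.....# 
 .....  

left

  ######
  ##....
 ###.###
 ###.###
 #..@..#
 #.....#
 #.....#
  ..... 

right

 #######
 ##.....
###.####
###.####
#...@.# 
#.....# 
#.....# 
 .....  

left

  ######
  ##....
 ###.###
 ###.###
 #..@..#
 #.....#
 #.....#
  ..... 

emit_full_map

 #########
 #######..
 ##......$
###.####..
###.######
#..@..#   
#.....#   
#.....#   
 .....    

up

  ######
  ######
  ##....
 ###.###
 ###@###
 #.....#
 #.....#
 #.....#

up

        
  ######
  ######
  ##....
 ###@###
 ###.###
 #.....#
 #.....#

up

        
        
  ######
  ######
  ##@...
 ###.###
 ###.###
 #.....#

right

        
        
 #######
 #######
 ##.@...
###.####
###.####
#.....# 

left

        
        
  ######
  ######
  ##@...
 ###.###
 ###.###
 #.....#

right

        
        
 #######
 #######
 ##.@...
###.####
###.####
#.....# 

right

        
        
########
#######.
##..@...
##.####.
##.#####
.....#  


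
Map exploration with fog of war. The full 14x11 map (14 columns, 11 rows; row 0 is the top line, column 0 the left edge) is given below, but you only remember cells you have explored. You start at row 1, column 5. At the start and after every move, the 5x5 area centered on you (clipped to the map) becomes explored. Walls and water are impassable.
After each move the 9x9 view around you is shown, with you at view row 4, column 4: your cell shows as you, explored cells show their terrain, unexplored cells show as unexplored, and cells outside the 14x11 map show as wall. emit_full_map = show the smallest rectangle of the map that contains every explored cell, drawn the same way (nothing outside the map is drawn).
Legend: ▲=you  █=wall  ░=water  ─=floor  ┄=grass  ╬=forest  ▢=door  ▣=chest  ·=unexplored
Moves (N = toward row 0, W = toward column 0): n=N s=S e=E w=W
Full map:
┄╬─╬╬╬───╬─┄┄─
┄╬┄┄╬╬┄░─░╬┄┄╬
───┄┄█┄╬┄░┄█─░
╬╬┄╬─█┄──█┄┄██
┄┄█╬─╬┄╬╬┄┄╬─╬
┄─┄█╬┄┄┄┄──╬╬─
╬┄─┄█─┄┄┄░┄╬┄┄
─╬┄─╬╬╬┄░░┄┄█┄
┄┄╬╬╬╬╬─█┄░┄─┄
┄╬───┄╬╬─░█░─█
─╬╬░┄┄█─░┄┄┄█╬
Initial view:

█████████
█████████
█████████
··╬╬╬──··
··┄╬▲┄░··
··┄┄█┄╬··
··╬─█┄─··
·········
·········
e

█████████
█████████
█████████
·╬╬╬───··
·┄╬╬▲░─··
·┄┄█┄╬┄··
·╬─█┄──··
·········
·········

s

█████████
█████████
·╬╬╬───··
·┄╬╬┄░─··
·┄┄█▲╬┄··
·╬─█┄──··
··─╬┄╬╬··
·········
·········

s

█████████
·╬╬╬───··
·┄╬╬┄░─··
·┄┄█┄╬┄··
·╬─█▲──··
··─╬┄╬╬··
··╬┄┄┄┄··
·········
·········

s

·╬╬╬───··
·┄╬╬┄░─··
·┄┄█┄╬┄··
·╬─█┄──··
··─╬▲╬╬··
··╬┄┄┄┄··
··█─┄┄┄··
·········
·········

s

·┄╬╬┄░─··
·┄┄█┄╬┄··
·╬─█┄──··
··─╬┄╬╬··
··╬┄▲┄┄··
··█─┄┄┄··
··╬╬╬┄░··
·········
·········

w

··┄╬╬┄░─·
··┄┄█┄╬┄·
··╬─█┄──·
··╬─╬┄╬╬·
··█╬▲┄┄┄·
··┄█─┄┄┄·
··─╬╬╬┄░·
·········
·········

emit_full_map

╬╬╬───
┄╬╬┄░─
┄┄█┄╬┄
╬─█┄──
╬─╬┄╬╬
█╬▲┄┄┄
┄█─┄┄┄
─╬╬╬┄░

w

···┄╬╬┄░─
···┄┄█┄╬┄
··┄╬─█┄──
··█╬─╬┄╬╬
··┄█▲┄┄┄┄
··─┄█─┄┄┄
··┄─╬╬╬┄░
·········
·········

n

···╬╬╬───
···┄╬╬┄░─
··─┄┄█┄╬┄
··┄╬─█┄──
··█╬▲╬┄╬╬
··┄█╬┄┄┄┄
··─┄█─┄┄┄
··┄─╬╬╬┄░
·········

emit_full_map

·╬╬╬───
·┄╬╬┄░─
─┄┄█┄╬┄
┄╬─█┄──
█╬▲╬┄╬╬
┄█╬┄┄┄┄
─┄█─┄┄┄
┄─╬╬╬┄░


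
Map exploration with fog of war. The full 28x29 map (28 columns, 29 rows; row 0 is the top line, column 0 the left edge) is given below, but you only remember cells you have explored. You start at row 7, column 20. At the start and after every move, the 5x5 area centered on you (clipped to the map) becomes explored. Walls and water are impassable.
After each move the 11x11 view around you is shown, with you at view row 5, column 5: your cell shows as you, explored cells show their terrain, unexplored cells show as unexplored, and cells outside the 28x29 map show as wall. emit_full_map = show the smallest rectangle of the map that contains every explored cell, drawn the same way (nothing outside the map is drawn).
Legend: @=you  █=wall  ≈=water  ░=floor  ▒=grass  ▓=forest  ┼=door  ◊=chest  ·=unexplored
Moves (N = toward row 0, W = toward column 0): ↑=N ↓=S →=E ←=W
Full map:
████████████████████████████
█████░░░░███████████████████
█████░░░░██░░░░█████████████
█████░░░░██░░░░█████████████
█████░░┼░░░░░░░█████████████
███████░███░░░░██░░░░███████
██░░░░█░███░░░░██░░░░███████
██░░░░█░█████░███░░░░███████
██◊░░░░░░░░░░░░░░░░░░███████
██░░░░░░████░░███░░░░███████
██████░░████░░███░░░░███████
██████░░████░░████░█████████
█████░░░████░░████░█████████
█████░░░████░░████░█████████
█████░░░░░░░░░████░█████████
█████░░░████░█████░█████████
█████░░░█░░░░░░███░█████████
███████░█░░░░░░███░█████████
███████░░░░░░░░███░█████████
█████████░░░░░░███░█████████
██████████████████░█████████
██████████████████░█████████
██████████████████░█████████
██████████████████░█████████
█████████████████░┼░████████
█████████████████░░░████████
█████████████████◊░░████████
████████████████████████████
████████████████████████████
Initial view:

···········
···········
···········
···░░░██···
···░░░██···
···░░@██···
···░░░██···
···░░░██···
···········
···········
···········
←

···········
···········
···········
···░░░░██··
···░░░░██··
···░░@░██··
···░░░░██··
···░░░░██··
···········
···········
···········

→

···········
···········
···········
··░░░░██···
··░░░░██···
··░░░@██···
··░░░░██···
··░░░░██···
···········
···········
···········

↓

···········
···········
··░░░░██···
··░░░░██···
··░░░░██···
··░░░@██···
··░░░░██···
···░░░██···
···········
···········
···········

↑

···········
···········
···········
··░░░░██···
··░░░░██···
··░░░@██···
··░░░░██···
··░░░░██···
···░░░██···
···········
···········

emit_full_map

░░░░██
░░░░██
░░░@██
░░░░██
░░░░██
·░░░██

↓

···········
···········
··░░░░██···
··░░░░██···
··░░░░██···
··░░░@██···
··░░░░██···
···░░░██···
···········
···········
···········

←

···········
···········
···░░░░██··
···░░░░██··
···░░░░██··
···░░@░██··
···░░░░██··
···░░░░██··
···········
···········
···········

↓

···········
···░░░░██··
···░░░░██··
···░░░░██··
···░░░░██··
···░░@░██··
···░░░░██··
···█░███···
···········
···········
···········

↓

···░░░░██··
···░░░░██··
···░░░░██··
···░░░░██··
···░░░░██··
···░░@░██··
···█░███···
···█░███···
···········
···········
···········

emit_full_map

░░░░██
░░░░██
░░░░██
░░░░██
░░░░██
░░@░██
█░███·
█░███·

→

··░░░░██···
··░░░░██···
··░░░░██···
··░░░░██···
··░░░░██···
··░░░@██···
··█░████···
··█░████···
···········
···········
···········

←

···░░░░██··
···░░░░██··
···░░░░██··
···░░░░██··
···░░░░██··
···░░@░██··
···█░████··
···█░████··
···········
···········
···········

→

··░░░░██···
··░░░░██···
··░░░░██···
··░░░░██···
··░░░░██···
··░░░@██···
··█░████···
··█░████···
···········
···········
···········

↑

···········
··░░░░██···
··░░░░██···
··░░░░██···
··░░░░██···
··░░░@██···
··░░░░██···
··█░████···
··█░████···
···········
···········

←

···········
···░░░░██··
···░░░░██··
···░░░░██··
···░░░░██··
···░░@░██··
···░░░░██··
···█░████··
···█░████··
···········
···········

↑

···········
···········
···░░░░██··
···░░░░██··
···░░░░██··
···░░@░██··
···░░░░██··
···░░░░██··
···█░████··
···█░████··
···········

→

···········
···········
··░░░░██···
··░░░░██···
··░░░░██···
··░░░@██···
··░░░░██···
··░░░░██···
··█░████···
··█░████···
···········

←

···········
···········
···░░░░██··
···░░░░██··
···░░░░██··
···░░@░██··
···░░░░██··
···░░░░██··
···█░████··
···█░████··
···········

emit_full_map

░░░░██
░░░░██
░░░░██
░░@░██
░░░░██
░░░░██
█░████
█░████

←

···········
···········
····░░░░██·
···█░░░░██·
···█░░░░██·
···░░@░░██·
···█░░░░██·
···█░░░░██·
····█░████·
····█░████·
···········

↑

···········
···········
···········
···█░░░░██·
···█░░░░██·
···█░@░░██·
···░░░░░██·
···█░░░░██·
···█░░░░██·
····█░████·
····█░████·

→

···········
···········
···········
··█░░░░██··
··█░░░░██··
··█░░@░██··
··░░░░░██··
··█░░░░██··
··█░░░░██··
···█░████··
···█░████··

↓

···········
···········
··█░░░░██··
··█░░░░██··
··█░░░░██··
··░░░@░██··
··█░░░░██··
··█░░░░██··
···█░████··
···█░████··
···········

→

···········
···········
·█░░░░██···
·█░░░░██···
·█░░░░██···
·░░░░@██···
·█░░░░██···
·█░░░░██···
··█░████···
··█░████···
···········

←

···········
···········
··█░░░░██··
··█░░░░██··
··█░░░░██··
··░░░@░██··
··█░░░░██··
··█░░░░██··
···█░████··
···█░████··
···········

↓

···········
··█░░░░██··
··█░░░░██··
··█░░░░██··
··░░░░░██··
··█░░@░██··
··█░░░░██··
···█░████··
···█░████··
···········
···········
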